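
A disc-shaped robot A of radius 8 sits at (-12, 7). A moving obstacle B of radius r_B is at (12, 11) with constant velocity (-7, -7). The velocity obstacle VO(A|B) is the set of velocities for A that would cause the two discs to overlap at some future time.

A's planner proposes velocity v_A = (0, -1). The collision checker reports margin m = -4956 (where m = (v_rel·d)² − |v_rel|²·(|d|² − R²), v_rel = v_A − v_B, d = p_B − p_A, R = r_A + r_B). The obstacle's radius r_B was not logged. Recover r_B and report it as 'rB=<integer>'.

m = -4956
d = (24, 4);  v_rel = (7, 6),  |v_rel|² = 85
v_rel×d = (7)·(4) − (6)·(24) = -116
since m = R²·85 − (-116)²:  R² = (13456 + -4956) / 85 = 100
R = √100 = 10  ⇒  r_B = 10 − 8 = 2

rB=2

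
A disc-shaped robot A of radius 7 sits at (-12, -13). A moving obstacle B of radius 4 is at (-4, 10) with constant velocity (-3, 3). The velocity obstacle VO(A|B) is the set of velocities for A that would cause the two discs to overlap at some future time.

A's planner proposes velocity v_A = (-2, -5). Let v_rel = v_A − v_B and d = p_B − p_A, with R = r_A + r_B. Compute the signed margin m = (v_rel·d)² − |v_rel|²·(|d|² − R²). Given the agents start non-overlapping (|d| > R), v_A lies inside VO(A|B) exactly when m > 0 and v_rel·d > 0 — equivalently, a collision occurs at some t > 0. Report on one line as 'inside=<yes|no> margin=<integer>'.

d = (8, 23),  |d|² = 593;  R = 7+4 = 11,  c = 593−11² = 472
v_rel = (1, -8),  |v_rel|² = 65;  v_rel·d = (1)·(8) + (-8)·(23) = -176
65·t² + 352·t + 472 = 0  ⇒  m = (-176)² − 65·472 = 296
m = 296 > 0,  v_rel·d = -176 < 0  ⇒  outside

inside=no margin=296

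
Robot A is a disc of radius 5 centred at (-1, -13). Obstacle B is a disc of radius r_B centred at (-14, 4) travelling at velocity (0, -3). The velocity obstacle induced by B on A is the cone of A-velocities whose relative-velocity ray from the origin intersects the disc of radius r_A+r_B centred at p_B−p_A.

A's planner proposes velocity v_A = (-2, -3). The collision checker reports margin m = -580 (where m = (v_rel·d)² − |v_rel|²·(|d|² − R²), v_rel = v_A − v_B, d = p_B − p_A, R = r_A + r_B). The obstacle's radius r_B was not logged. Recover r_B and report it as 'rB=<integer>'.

m = -580
d = (-13, 17);  v_rel = (-2, 0),  |v_rel|² = 4
v_rel×d = (-2)·(17) − (0)·(-13) = -34
since m = R²·4 − (-34)²:  R² = (1156 + -580) / 4 = 144
R = √144 = 12  ⇒  r_B = 12 − 5 = 7

rB=7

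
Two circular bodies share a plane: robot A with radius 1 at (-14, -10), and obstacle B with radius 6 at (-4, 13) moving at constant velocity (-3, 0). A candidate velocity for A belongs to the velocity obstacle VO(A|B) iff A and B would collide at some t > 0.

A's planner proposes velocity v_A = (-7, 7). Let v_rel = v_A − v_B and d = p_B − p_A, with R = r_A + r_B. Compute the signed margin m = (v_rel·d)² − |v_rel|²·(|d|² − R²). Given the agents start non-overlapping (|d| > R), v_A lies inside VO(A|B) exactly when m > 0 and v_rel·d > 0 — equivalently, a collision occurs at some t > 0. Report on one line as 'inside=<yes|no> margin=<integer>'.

d = (10, 23),  |d|² = 629;  R = 1+6 = 7,  c = 629−7² = 580
v_rel = (-4, 7),  |v_rel|² = 65;  v_rel·d = (-4)·(10) + (7)·(23) = 121
65·t² − 242·t + 580 = 0  ⇒  m = 121² − 65·580 = -23059
m = -23059 < 0,  v_rel·d = 121 > 0  ⇒  outside

inside=no margin=-23059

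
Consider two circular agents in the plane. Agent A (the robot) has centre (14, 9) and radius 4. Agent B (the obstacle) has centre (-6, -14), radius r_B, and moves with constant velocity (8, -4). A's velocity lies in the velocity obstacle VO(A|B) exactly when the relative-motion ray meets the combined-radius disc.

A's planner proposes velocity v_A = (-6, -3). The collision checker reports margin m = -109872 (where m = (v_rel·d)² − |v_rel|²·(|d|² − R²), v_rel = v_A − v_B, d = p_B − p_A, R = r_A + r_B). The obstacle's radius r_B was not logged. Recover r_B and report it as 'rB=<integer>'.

m = -109872
d = (-20, -23);  v_rel = (-14, 1),  |v_rel|² = 197
v_rel×d = (-14)·(-23) − (1)·(-20) = 342
since m = R²·197 − 342²:  R² = (116964 + -109872) / 197 = 36
R = √36 = 6  ⇒  r_B = 6 − 4 = 2

rB=2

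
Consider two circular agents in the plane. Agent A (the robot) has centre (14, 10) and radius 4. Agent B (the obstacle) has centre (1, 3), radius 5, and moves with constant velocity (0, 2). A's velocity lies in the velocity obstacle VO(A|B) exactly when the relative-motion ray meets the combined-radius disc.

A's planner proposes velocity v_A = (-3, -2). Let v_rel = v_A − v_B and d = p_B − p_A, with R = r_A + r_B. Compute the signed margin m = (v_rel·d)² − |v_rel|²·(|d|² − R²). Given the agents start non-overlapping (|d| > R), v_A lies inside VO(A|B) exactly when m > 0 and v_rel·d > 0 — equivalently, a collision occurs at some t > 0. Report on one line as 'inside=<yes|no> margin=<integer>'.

d = (-13, -7),  |d|² = 218;  R = 4+5 = 9,  c = 218−9² = 137
v_rel = (-3, -4),  |v_rel|² = 25;  v_rel·d = (-3)·(-13) + (-4)·(-7) = 67
25·t² − 134·t + 137 = 0  ⇒  m = 67² − 25·137 = 1064
m = 1064 > 0,  v_rel·d = 67 > 0  ⇒  inside

inside=yes margin=1064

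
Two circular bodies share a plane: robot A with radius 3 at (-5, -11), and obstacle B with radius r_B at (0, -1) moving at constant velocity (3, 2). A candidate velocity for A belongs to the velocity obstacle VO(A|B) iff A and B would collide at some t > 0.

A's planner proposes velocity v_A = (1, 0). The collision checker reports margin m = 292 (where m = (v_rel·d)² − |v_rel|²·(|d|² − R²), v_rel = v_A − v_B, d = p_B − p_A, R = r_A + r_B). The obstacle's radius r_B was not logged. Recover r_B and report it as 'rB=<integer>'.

m = 292
d = (5, 10);  v_rel = (-2, -2),  |v_rel|² = 8
v_rel×d = (-2)·(10) − (-2)·(5) = -10
since m = R²·8 − (-10)²:  R² = (100 + 292) / 8 = 49
R = √49 = 7  ⇒  r_B = 7 − 3 = 4

rB=4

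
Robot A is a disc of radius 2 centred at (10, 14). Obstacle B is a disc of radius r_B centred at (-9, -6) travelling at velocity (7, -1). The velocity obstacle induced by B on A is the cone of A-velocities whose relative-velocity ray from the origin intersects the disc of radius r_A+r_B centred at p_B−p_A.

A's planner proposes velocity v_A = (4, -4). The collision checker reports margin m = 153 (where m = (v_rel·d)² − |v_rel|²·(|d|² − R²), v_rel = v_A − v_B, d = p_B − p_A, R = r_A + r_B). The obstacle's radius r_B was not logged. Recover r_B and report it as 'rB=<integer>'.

m = 153
d = (-19, -20);  v_rel = (-3, -3),  |v_rel|² = 18
v_rel×d = (-3)·(-20) − (-3)·(-19) = 3
since m = R²·18 − 3²:  R² = (9 + 153) / 18 = 9
R = √9 = 3  ⇒  r_B = 3 − 2 = 1

rB=1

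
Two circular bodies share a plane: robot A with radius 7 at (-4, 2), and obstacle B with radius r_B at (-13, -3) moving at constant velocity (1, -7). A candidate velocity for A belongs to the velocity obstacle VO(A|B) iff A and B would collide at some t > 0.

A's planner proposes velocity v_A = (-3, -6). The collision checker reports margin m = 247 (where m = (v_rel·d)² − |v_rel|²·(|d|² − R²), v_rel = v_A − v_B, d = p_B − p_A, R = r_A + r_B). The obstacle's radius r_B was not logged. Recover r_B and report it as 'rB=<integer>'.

m = 247
d = (-9, -5);  v_rel = (-4, 1),  |v_rel|² = 17
v_rel×d = (-4)·(-5) − (1)·(-9) = 29
since m = R²·17 − 29²:  R² = (841 + 247) / 17 = 64
R = √64 = 8  ⇒  r_B = 8 − 7 = 1

rB=1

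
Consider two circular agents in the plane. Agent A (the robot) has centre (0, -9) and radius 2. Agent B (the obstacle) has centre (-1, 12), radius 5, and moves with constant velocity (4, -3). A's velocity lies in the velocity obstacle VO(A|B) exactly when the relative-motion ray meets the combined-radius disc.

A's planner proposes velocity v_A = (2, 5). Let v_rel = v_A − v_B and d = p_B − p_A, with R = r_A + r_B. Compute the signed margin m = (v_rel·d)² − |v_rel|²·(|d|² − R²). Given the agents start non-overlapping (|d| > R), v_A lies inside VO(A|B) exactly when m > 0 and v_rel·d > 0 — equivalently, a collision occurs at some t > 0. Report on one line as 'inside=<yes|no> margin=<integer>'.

d = (-1, 21),  |d|² = 442;  R = 2+5 = 7,  c = 442−7² = 393
v_rel = (-2, 8),  |v_rel|² = 68;  v_rel·d = (-2)·(-1) + (8)·(21) = 170
68·t² − 340·t + 393 = 0  ⇒  m = 170² − 68·393 = 2176
m = 2176 > 0,  v_rel·d = 170 > 0  ⇒  inside

inside=yes margin=2176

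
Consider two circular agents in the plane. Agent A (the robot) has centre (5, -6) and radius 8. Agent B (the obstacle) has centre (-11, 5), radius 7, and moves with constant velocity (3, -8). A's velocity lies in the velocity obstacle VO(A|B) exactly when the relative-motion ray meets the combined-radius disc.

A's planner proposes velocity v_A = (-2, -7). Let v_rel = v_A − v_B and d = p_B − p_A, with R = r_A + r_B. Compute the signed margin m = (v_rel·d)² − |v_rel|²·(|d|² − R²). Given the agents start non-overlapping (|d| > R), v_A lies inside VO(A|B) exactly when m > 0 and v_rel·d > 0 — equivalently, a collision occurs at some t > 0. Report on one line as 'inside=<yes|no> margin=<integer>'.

d = (-16, 11),  |d|² = 377;  R = 8+7 = 15,  c = 377−15² = 152
v_rel = (-5, 1),  |v_rel|² = 26;  v_rel·d = (-5)·(-16) + (1)·(11) = 91
26·t² − 182·t + 152 = 0  ⇒  m = 91² − 26·152 = 4329
m = 4329 > 0,  v_rel·d = 91 > 0  ⇒  inside

inside=yes margin=4329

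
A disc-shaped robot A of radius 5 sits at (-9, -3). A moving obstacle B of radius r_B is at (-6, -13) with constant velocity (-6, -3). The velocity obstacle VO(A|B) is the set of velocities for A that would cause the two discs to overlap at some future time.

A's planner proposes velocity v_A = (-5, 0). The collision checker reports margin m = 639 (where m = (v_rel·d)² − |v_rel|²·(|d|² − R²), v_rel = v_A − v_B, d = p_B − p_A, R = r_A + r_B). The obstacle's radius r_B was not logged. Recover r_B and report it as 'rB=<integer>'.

m = 639
d = (3, -10);  v_rel = (1, 3),  |v_rel|² = 10
v_rel×d = (1)·(-10) − (3)·(3) = -19
since m = R²·10 − (-19)²:  R² = (361 + 639) / 10 = 100
R = √100 = 10  ⇒  r_B = 10 − 5 = 5

rB=5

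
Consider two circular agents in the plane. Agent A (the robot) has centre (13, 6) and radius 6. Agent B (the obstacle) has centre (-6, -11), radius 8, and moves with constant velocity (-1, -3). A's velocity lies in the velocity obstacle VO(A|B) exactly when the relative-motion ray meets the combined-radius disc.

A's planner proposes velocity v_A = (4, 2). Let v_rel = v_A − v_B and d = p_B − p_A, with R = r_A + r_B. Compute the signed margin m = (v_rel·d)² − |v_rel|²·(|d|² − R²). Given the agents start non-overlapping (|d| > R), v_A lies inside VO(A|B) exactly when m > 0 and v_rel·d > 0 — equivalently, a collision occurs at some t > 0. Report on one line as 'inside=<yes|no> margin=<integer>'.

d = (-19, -17),  |d|² = 650;  R = 6+8 = 14,  c = 650−14² = 454
v_rel = (5, 5),  |v_rel|² = 50;  v_rel·d = (5)·(-19) + (5)·(-17) = -180
50·t² + 360·t + 454 = 0  ⇒  m = (-180)² − 50·454 = 9700
m = 9700 > 0,  v_rel·d = -180 < 0  ⇒  outside

inside=no margin=9700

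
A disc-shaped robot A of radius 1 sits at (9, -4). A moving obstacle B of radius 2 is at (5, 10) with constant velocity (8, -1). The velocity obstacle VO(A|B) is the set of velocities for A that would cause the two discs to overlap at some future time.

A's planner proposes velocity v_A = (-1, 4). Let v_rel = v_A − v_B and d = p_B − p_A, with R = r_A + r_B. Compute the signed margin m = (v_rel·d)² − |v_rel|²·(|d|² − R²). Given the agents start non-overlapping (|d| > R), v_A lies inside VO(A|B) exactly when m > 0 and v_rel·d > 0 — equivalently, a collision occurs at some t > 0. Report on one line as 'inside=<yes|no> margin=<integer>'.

d = (-4, 14),  |d|² = 212;  R = 1+2 = 3,  c = 212−3² = 203
v_rel = (-9, 5),  |v_rel|² = 106;  v_rel·d = (-9)·(-4) + (5)·(14) = 106
106·t² − 212·t + 203 = 0  ⇒  m = 106² − 106·203 = -10282
m = -10282 < 0,  v_rel·d = 106 > 0  ⇒  outside

inside=no margin=-10282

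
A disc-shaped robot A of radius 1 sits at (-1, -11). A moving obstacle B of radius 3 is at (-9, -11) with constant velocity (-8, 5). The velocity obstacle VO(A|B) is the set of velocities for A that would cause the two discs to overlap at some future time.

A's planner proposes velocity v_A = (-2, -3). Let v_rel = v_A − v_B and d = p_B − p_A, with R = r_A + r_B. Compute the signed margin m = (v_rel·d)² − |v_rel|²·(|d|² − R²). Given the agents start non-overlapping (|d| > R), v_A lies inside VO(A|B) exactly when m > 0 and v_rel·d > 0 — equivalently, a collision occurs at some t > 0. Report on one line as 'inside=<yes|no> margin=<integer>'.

d = (-8, 0),  |d|² = 64;  R = 1+3 = 4,  c = 64−4² = 48
v_rel = (6, -8),  |v_rel|² = 100;  v_rel·d = (6)·(-8) + (-8)·(0) = -48
100·t² + 96·t + 48 = 0  ⇒  m = (-48)² − 100·48 = -2496
m = -2496 < 0,  v_rel·d = -48 < 0  ⇒  outside

inside=no margin=-2496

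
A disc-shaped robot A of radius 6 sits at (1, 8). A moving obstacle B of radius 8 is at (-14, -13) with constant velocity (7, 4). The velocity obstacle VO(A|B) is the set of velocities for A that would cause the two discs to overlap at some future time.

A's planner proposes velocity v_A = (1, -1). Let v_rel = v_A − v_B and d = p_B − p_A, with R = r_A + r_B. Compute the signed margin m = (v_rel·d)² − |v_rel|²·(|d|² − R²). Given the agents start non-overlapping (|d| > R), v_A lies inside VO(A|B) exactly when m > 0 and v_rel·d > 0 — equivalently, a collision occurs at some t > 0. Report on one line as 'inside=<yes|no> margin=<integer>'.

d = (-15, -21),  |d|² = 666;  R = 6+8 = 14,  c = 666−14² = 470
v_rel = (-6, -5),  |v_rel|² = 61;  v_rel·d = (-6)·(-15) + (-5)·(-21) = 195
61·t² − 390·t + 470 = 0  ⇒  m = 195² − 61·470 = 9355
m = 9355 > 0,  v_rel·d = 195 > 0  ⇒  inside

inside=yes margin=9355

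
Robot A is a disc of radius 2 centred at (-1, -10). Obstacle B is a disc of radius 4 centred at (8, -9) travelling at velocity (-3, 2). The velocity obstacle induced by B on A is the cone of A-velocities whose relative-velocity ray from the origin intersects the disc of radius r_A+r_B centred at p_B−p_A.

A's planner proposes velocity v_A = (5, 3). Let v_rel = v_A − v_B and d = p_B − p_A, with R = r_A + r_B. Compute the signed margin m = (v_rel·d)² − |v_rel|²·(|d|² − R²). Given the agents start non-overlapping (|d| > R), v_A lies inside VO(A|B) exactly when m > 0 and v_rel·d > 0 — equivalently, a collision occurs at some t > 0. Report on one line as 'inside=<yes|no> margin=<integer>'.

d = (9, 1),  |d|² = 82;  R = 2+4 = 6,  c = 82−6² = 46
v_rel = (8, 1),  |v_rel|² = 65;  v_rel·d = (8)·(9) + (1)·(1) = 73
65·t² − 146·t + 46 = 0  ⇒  m = 73² − 65·46 = 2339
m = 2339 > 0,  v_rel·d = 73 > 0  ⇒  inside

inside=yes margin=2339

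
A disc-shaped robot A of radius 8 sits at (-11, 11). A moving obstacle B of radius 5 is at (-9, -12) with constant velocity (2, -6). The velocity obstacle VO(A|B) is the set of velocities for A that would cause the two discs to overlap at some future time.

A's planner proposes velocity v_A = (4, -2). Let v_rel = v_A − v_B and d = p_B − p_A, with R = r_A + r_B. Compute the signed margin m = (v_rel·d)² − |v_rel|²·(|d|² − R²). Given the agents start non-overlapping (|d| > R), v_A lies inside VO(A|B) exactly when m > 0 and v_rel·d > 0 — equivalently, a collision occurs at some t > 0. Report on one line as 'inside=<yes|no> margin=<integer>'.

d = (2, -23),  |d|² = 533;  R = 8+5 = 13,  c = 533−13² = 364
v_rel = (2, 4),  |v_rel|² = 20;  v_rel·d = (2)·(2) + (4)·(-23) = -88
20·t² + 176·t + 364 = 0  ⇒  m = (-88)² − 20·364 = 464
m = 464 > 0,  v_rel·d = -88 < 0  ⇒  outside

inside=no margin=464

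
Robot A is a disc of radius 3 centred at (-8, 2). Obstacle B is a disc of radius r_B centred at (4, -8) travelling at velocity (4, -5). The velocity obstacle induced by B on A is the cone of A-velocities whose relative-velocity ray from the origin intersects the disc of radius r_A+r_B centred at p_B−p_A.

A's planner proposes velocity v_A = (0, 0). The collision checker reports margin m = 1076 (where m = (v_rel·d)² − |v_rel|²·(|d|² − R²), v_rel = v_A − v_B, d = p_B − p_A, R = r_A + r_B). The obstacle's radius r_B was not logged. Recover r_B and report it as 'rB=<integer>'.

m = 1076
d = (12, -10);  v_rel = (-4, 5),  |v_rel|² = 41
v_rel×d = (-4)·(-10) − (5)·(12) = -20
since m = R²·41 − (-20)²:  R² = (400 + 1076) / 41 = 36
R = √36 = 6  ⇒  r_B = 6 − 3 = 3

rB=3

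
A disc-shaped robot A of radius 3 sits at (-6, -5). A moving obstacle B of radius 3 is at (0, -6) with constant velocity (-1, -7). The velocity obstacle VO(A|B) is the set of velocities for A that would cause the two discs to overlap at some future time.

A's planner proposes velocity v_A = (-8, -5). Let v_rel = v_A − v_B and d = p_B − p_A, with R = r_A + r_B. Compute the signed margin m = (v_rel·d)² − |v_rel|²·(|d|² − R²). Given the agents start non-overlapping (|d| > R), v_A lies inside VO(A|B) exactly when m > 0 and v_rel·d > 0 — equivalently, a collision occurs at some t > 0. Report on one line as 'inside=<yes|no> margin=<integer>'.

d = (6, -1),  |d|² = 37;  R = 3+3 = 6,  c = 37−6² = 1
v_rel = (-7, 2),  |v_rel|² = 53;  v_rel·d = (-7)·(6) + (2)·(-1) = -44
53·t² + 88·t + 1 = 0  ⇒  m = (-44)² − 53·1 = 1883
m = 1883 > 0,  v_rel·d = -44 < 0  ⇒  outside

inside=no margin=1883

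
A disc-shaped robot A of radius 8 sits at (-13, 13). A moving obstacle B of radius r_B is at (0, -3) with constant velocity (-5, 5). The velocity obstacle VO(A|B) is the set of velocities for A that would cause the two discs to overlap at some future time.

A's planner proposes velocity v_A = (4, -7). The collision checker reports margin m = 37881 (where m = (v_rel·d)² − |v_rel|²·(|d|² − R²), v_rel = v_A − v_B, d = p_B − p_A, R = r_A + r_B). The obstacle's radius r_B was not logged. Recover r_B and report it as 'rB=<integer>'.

m = 37881
d = (13, -16);  v_rel = (9, -12),  |v_rel|² = 225
v_rel×d = (9)·(-16) − (-12)·(13) = 12
since m = R²·225 − 12²:  R² = (144 + 37881) / 225 = 169
R = √169 = 13  ⇒  r_B = 13 − 8 = 5

rB=5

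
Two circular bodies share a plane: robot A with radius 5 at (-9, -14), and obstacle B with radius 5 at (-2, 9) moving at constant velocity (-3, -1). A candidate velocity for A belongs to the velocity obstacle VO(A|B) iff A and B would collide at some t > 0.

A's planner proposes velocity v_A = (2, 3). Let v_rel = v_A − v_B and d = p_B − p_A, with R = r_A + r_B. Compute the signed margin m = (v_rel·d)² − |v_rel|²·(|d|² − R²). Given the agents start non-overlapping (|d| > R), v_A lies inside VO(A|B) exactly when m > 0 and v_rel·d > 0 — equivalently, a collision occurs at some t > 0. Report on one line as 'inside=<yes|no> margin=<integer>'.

d = (7, 23),  |d|² = 578;  R = 5+5 = 10,  c = 578−10² = 478
v_rel = (5, 4),  |v_rel|² = 41;  v_rel·d = (5)·(7) + (4)·(23) = 127
41·t² − 254·t + 478 = 0  ⇒  m = 127² − 41·478 = -3469
m = -3469 < 0,  v_rel·d = 127 > 0  ⇒  outside

inside=no margin=-3469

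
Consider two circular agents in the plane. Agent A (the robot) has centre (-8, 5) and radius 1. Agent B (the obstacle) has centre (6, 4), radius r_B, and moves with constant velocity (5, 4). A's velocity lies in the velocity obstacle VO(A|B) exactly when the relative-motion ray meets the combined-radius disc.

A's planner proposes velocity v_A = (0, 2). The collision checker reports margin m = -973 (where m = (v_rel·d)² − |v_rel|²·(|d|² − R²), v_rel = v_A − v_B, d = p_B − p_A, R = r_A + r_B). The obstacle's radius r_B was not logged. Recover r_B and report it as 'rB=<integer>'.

m = -973
d = (14, -1);  v_rel = (-5, -2),  |v_rel|² = 29
v_rel×d = (-5)·(-1) − (-2)·(14) = 33
since m = R²·29 − 33²:  R² = (1089 + -973) / 29 = 4
R = √4 = 2  ⇒  r_B = 2 − 1 = 1

rB=1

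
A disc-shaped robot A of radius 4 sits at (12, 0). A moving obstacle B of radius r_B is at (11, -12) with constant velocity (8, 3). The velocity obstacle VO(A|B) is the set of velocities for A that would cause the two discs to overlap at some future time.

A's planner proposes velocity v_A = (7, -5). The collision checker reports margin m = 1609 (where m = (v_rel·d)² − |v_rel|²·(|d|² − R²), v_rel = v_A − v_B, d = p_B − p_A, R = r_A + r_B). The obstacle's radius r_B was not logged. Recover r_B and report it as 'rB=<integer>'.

m = 1609
d = (-1, -12);  v_rel = (-1, -8),  |v_rel|² = 65
v_rel×d = (-1)·(-12) − (-8)·(-1) = 4
since m = R²·65 − 4²:  R² = (16 + 1609) / 65 = 25
R = √25 = 5  ⇒  r_B = 5 − 4 = 1

rB=1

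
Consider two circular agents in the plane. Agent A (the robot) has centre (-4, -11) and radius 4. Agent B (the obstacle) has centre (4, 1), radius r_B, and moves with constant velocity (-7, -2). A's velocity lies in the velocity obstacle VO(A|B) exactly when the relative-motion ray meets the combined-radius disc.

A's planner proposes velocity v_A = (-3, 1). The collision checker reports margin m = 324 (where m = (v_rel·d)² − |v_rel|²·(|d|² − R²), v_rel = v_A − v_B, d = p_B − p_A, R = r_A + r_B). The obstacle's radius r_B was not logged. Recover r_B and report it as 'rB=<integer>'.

m = 324
d = (8, 12);  v_rel = (4, 3),  |v_rel|² = 25
v_rel×d = (4)·(12) − (3)·(8) = 24
since m = R²·25 − 24²:  R² = (576 + 324) / 25 = 36
R = √36 = 6  ⇒  r_B = 6 − 4 = 2

rB=2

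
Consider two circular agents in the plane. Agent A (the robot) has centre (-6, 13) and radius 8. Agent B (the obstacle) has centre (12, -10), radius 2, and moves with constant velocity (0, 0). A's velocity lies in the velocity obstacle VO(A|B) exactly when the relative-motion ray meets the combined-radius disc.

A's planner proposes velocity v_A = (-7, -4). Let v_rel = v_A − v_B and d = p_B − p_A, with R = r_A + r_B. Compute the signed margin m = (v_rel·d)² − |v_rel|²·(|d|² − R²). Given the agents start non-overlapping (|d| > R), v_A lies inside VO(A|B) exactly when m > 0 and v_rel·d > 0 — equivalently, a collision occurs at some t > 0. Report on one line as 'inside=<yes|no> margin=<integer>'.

d = (18, -23),  |d|² = 853;  R = 8+2 = 10,  c = 853−10² = 753
v_rel = (-7, -4),  |v_rel|² = 65;  v_rel·d = (-7)·(18) + (-4)·(-23) = -34
65·t² + 68·t + 753 = 0  ⇒  m = (-34)² − 65·753 = -47789
m = -47789 < 0,  v_rel·d = -34 < 0  ⇒  outside

inside=no margin=-47789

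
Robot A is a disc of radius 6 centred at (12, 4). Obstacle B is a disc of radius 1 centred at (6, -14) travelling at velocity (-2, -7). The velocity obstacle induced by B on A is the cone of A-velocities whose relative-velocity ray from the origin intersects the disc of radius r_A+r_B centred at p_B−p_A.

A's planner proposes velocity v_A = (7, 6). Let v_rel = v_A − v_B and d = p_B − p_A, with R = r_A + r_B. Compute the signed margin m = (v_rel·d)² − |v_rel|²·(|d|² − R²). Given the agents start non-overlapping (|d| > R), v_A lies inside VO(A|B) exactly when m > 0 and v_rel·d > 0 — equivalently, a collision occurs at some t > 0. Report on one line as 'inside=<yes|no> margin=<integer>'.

d = (-6, -18),  |d|² = 360;  R = 6+1 = 7,  c = 360−7² = 311
v_rel = (9, 13),  |v_rel|² = 250;  v_rel·d = (9)·(-6) + (13)·(-18) = -288
250·t² + 576·t + 311 = 0  ⇒  m = (-288)² − 250·311 = 5194
m = 5194 > 0,  v_rel·d = -288 < 0  ⇒  outside

inside=no margin=5194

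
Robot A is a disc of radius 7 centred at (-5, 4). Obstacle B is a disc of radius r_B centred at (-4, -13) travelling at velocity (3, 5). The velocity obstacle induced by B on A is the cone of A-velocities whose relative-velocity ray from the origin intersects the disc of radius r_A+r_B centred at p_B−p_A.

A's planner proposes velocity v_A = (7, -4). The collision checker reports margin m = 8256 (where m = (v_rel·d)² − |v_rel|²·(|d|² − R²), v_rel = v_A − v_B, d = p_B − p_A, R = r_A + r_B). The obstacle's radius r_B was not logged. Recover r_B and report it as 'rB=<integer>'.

m = 8256
d = (1, -17);  v_rel = (4, -9),  |v_rel|² = 97
v_rel×d = (4)·(-17) − (-9)·(1) = -59
since m = R²·97 − (-59)²:  R² = (3481 + 8256) / 97 = 121
R = √121 = 11  ⇒  r_B = 11 − 7 = 4

rB=4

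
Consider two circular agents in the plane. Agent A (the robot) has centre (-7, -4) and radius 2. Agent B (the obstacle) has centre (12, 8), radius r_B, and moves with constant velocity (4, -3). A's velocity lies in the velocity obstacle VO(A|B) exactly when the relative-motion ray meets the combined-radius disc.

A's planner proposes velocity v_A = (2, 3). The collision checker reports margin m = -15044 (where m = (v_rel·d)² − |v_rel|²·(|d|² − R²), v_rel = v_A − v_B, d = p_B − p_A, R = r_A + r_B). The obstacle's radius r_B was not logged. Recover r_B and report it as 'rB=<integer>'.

m = -15044
d = (19, 12);  v_rel = (-2, 6),  |v_rel|² = 40
v_rel×d = (-2)·(12) − (6)·(19) = -138
since m = R²·40 − (-138)²:  R² = (19044 + -15044) / 40 = 100
R = √100 = 10  ⇒  r_B = 10 − 2 = 8

rB=8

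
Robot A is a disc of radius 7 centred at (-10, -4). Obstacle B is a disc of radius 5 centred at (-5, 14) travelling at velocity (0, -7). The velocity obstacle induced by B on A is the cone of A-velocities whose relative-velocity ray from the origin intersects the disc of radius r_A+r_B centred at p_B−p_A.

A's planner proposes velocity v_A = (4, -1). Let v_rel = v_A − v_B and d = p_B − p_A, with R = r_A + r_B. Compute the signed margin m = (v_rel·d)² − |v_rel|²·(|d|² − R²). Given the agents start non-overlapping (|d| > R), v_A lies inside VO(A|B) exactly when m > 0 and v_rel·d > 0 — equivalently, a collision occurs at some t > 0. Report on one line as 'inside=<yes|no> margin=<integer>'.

d = (5, 18),  |d|² = 349;  R = 7+5 = 12,  c = 349−12² = 205
v_rel = (4, 6),  |v_rel|² = 52;  v_rel·d = (4)·(5) + (6)·(18) = 128
52·t² − 256·t + 205 = 0  ⇒  m = 128² − 52·205 = 5724
m = 5724 > 0,  v_rel·d = 128 > 0  ⇒  inside

inside=yes margin=5724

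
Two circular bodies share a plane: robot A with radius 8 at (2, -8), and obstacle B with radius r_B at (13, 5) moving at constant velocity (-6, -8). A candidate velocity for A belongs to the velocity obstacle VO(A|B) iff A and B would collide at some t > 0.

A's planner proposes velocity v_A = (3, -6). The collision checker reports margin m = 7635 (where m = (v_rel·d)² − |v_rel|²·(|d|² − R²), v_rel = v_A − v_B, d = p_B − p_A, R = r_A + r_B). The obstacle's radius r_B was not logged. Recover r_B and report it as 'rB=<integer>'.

m = 7635
d = (11, 13);  v_rel = (9, 2),  |v_rel|² = 85
v_rel×d = (9)·(13) − (2)·(11) = 95
since m = R²·85 − 95²:  R² = (9025 + 7635) / 85 = 196
R = √196 = 14  ⇒  r_B = 14 − 8 = 6

rB=6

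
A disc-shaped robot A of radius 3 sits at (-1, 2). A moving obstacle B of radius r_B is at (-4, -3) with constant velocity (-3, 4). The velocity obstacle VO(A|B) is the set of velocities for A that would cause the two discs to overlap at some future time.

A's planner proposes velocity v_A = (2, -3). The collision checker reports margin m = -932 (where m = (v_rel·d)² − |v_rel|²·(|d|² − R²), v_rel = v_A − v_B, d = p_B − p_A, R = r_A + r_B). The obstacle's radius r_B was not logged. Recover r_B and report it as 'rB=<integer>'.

m = -932
d = (-3, -5);  v_rel = (5, -7),  |v_rel|² = 74
v_rel×d = (5)·(-5) − (-7)·(-3) = -46
since m = R²·74 − (-46)²:  R² = (2116 + -932) / 74 = 16
R = √16 = 4  ⇒  r_B = 4 − 3 = 1

rB=1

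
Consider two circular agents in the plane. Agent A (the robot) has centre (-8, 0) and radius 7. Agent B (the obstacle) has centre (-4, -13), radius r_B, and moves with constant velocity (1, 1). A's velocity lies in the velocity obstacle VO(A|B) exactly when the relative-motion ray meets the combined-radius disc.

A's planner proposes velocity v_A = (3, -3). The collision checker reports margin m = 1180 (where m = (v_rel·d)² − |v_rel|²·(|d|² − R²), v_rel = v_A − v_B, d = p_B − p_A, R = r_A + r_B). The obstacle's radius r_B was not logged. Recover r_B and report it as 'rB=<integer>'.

m = 1180
d = (4, -13);  v_rel = (2, -4),  |v_rel|² = 20
v_rel×d = (2)·(-13) − (-4)·(4) = -10
since m = R²·20 − (-10)²:  R² = (100 + 1180) / 20 = 64
R = √64 = 8  ⇒  r_B = 8 − 7 = 1

rB=1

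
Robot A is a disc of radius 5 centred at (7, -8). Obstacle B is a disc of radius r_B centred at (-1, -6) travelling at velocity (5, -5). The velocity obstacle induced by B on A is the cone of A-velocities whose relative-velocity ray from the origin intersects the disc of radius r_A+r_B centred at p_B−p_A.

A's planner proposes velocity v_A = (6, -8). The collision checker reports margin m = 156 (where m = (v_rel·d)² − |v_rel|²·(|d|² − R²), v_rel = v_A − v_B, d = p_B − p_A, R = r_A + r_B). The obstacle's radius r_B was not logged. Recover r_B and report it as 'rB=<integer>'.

m = 156
d = (-8, 2);  v_rel = (1, -3),  |v_rel|² = 10
v_rel×d = (1)·(2) − (-3)·(-8) = -22
since m = R²·10 − (-22)²:  R² = (484 + 156) / 10 = 64
R = √64 = 8  ⇒  r_B = 8 − 5 = 3

rB=3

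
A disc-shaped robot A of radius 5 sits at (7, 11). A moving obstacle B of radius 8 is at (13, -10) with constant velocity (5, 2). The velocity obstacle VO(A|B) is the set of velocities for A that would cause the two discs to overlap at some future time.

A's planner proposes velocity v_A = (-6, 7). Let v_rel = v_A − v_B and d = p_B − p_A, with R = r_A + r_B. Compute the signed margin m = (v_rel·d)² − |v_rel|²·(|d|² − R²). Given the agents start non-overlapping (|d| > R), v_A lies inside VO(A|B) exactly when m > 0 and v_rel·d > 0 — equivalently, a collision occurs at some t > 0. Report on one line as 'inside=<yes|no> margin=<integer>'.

d = (6, -21),  |d|² = 477;  R = 5+8 = 13,  c = 477−13² = 308
v_rel = (-11, 5),  |v_rel|² = 146;  v_rel·d = (-11)·(6) + (5)·(-21) = -171
146·t² + 342·t + 308 = 0  ⇒  m = (-171)² − 146·308 = -15727
m = -15727 < 0,  v_rel·d = -171 < 0  ⇒  outside

inside=no margin=-15727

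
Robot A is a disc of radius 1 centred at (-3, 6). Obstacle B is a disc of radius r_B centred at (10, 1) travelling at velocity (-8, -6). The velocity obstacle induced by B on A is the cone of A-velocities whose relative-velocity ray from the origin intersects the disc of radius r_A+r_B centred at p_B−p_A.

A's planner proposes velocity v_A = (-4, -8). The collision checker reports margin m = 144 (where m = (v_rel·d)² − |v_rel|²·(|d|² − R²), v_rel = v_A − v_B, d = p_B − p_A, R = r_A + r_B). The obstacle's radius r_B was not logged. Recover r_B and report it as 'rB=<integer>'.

m = 144
d = (13, -5);  v_rel = (4, -2),  |v_rel|² = 20
v_rel×d = (4)·(-5) − (-2)·(13) = 6
since m = R²·20 − 6²:  R² = (36 + 144) / 20 = 9
R = √9 = 3  ⇒  r_B = 3 − 1 = 2

rB=2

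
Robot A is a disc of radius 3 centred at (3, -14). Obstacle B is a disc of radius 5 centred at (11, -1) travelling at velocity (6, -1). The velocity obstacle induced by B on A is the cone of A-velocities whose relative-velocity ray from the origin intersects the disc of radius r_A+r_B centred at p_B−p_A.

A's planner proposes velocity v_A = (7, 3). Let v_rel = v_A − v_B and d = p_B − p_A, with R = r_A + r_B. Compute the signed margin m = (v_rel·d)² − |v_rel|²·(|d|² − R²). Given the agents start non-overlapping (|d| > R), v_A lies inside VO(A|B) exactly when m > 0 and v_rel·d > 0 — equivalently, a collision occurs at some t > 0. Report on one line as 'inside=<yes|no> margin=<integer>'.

d = (8, 13),  |d|² = 233;  R = 3+5 = 8,  c = 233−8² = 169
v_rel = (1, 4),  |v_rel|² = 17;  v_rel·d = (1)·(8) + (4)·(13) = 60
17·t² − 120·t + 169 = 0  ⇒  m = 60² − 17·169 = 727
m = 727 > 0,  v_rel·d = 60 > 0  ⇒  inside

inside=yes margin=727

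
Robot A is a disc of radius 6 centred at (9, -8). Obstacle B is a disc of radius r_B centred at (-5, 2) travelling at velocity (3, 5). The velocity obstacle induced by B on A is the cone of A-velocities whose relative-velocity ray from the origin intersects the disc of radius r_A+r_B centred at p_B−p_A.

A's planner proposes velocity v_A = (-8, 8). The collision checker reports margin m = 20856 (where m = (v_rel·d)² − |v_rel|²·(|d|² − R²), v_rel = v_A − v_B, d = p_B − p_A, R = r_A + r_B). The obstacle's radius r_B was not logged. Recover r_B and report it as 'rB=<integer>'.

m = 20856
d = (-14, 10);  v_rel = (-11, 3),  |v_rel|² = 130
v_rel×d = (-11)·(10) − (3)·(-14) = -68
since m = R²·130 − (-68)²:  R² = (4624 + 20856) / 130 = 196
R = √196 = 14  ⇒  r_B = 14 − 6 = 8

rB=8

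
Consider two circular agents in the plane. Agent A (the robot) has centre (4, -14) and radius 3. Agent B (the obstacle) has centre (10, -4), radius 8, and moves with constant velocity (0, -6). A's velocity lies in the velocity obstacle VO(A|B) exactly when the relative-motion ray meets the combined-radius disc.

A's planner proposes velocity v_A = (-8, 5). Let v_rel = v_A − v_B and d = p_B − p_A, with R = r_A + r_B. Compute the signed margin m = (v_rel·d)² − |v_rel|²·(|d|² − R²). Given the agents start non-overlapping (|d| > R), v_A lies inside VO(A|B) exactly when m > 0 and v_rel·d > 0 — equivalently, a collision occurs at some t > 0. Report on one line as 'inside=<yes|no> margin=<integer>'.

d = (6, 10),  |d|² = 136;  R = 3+8 = 11,  c = 136−11² = 15
v_rel = (-8, 11),  |v_rel|² = 185;  v_rel·d = (-8)·(6) + (11)·(10) = 62
185·t² − 124·t + 15 = 0  ⇒  m = 62² − 185·15 = 1069
m = 1069 > 0,  v_rel·d = 62 > 0  ⇒  inside

inside=yes margin=1069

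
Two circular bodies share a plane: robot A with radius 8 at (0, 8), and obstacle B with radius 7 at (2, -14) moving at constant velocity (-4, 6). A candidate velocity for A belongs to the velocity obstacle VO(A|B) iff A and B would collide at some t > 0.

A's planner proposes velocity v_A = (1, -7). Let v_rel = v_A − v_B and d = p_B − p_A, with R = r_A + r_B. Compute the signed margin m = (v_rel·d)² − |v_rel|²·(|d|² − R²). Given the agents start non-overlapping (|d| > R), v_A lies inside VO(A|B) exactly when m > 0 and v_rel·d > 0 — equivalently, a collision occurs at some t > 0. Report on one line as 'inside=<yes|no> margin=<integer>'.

d = (2, -22),  |d|² = 488;  R = 8+7 = 15,  c = 488−15² = 263
v_rel = (5, -13),  |v_rel|² = 194;  v_rel·d = (5)·(2) + (-13)·(-22) = 296
194·t² − 592·t + 263 = 0  ⇒  m = 296² − 194·263 = 36594
m = 36594 > 0,  v_rel·d = 296 > 0  ⇒  inside

inside=yes margin=36594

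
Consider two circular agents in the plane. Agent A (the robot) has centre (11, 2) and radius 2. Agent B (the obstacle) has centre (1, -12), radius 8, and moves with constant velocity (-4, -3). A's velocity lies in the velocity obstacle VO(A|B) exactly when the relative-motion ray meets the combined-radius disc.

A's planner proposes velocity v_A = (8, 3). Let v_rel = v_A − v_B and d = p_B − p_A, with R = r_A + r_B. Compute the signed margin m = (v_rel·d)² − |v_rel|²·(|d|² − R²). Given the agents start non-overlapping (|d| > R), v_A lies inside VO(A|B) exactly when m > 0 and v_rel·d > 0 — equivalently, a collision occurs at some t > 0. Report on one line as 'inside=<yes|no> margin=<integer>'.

d = (-10, -14),  |d|² = 296;  R = 2+8 = 10,  c = 296−10² = 196
v_rel = (12, 6),  |v_rel|² = 180;  v_rel·d = (12)·(-10) + (6)·(-14) = -204
180·t² + 408·t + 196 = 0  ⇒  m = (-204)² − 180·196 = 6336
m = 6336 > 0,  v_rel·d = -204 < 0  ⇒  outside

inside=no margin=6336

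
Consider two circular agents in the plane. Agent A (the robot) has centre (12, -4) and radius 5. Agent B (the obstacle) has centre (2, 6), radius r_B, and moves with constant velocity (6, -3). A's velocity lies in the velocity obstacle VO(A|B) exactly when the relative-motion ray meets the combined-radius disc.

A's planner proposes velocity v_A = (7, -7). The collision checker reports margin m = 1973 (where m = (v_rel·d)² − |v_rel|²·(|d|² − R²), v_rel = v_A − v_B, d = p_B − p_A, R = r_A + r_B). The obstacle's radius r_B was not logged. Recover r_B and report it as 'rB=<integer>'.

m = 1973
d = (-10, 10);  v_rel = (1, -4),  |v_rel|² = 17
v_rel×d = (1)·(10) − (-4)·(-10) = -30
since m = R²·17 − (-30)²:  R² = (900 + 1973) / 17 = 169
R = √169 = 13  ⇒  r_B = 13 − 5 = 8

rB=8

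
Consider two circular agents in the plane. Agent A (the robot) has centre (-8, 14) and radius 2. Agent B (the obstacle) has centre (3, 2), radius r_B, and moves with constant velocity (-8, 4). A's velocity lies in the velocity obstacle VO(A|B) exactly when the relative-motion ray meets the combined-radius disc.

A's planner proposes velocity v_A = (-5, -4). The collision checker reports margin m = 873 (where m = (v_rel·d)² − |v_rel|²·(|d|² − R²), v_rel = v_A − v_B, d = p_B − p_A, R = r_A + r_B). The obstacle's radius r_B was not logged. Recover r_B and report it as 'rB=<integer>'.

m = 873
d = (11, -12);  v_rel = (3, -8),  |v_rel|² = 73
v_rel×d = (3)·(-12) − (-8)·(11) = 52
since m = R²·73 − 52²:  R² = (2704 + 873) / 73 = 49
R = √49 = 7  ⇒  r_B = 7 − 2 = 5

rB=5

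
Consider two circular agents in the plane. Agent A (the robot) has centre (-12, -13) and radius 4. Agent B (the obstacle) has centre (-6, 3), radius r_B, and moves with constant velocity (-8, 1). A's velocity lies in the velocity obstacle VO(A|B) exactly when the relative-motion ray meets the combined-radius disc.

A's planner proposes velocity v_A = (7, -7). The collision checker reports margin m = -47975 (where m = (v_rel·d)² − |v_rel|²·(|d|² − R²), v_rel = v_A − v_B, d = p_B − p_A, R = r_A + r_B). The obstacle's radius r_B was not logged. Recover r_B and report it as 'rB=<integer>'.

m = -47975
d = (6, 16);  v_rel = (15, -8),  |v_rel|² = 289
v_rel×d = (15)·(16) − (-8)·(6) = 288
since m = R²·289 − 288²:  R² = (82944 + -47975) / 289 = 121
R = √121 = 11  ⇒  r_B = 11 − 4 = 7

rB=7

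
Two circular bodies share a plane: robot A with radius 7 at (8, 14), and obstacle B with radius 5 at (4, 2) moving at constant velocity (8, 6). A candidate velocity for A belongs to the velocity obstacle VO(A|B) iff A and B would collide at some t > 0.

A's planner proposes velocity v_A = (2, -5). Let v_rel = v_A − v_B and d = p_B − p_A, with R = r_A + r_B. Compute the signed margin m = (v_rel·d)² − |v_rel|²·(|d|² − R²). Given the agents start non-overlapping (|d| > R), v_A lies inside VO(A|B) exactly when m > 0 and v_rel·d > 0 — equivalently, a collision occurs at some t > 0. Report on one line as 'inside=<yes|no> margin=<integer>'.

d = (-4, -12),  |d|² = 160;  R = 7+5 = 12,  c = 160−12² = 16
v_rel = (-6, -11),  |v_rel|² = 157;  v_rel·d = (-6)·(-4) + (-11)·(-12) = 156
157·t² − 312·t + 16 = 0  ⇒  m = 156² − 157·16 = 21824
m = 21824 > 0,  v_rel·d = 156 > 0  ⇒  inside

inside=yes margin=21824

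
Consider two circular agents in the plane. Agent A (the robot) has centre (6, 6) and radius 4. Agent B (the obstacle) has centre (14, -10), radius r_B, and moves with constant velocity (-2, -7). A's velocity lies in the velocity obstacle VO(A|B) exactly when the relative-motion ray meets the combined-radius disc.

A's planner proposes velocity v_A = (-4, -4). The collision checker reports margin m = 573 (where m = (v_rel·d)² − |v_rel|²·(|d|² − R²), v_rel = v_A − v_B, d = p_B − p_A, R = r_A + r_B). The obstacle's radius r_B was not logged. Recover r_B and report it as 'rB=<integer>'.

m = 573
d = (8, -16);  v_rel = (-2, 3),  |v_rel|² = 13
v_rel×d = (-2)·(-16) − (3)·(8) = 8
since m = R²·13 − 8²:  R² = (64 + 573) / 13 = 49
R = √49 = 7  ⇒  r_B = 7 − 4 = 3

rB=3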